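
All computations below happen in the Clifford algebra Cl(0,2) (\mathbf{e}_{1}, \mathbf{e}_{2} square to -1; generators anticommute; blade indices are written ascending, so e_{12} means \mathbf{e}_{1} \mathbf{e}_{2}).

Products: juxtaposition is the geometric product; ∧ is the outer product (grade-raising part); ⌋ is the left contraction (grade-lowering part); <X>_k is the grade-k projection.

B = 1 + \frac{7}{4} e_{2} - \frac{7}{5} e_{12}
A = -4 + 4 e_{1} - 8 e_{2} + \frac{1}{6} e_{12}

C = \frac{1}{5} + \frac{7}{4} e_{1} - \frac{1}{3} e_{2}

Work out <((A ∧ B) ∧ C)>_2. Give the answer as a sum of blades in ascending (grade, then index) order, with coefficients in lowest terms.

step 1: -4 + 4 e_{1} - 15 e_{2} + \frac{383}{30} e_{12}
step 2: -\frac{4}{5} - \frac{31}{5} e_{1} - \frac{5}{3} e_{2} + \frac{2747}{100} e_{12}
step 3: \frac{2747}{100} e_{12}
Answer: \frac{2747}{100} e_{12}


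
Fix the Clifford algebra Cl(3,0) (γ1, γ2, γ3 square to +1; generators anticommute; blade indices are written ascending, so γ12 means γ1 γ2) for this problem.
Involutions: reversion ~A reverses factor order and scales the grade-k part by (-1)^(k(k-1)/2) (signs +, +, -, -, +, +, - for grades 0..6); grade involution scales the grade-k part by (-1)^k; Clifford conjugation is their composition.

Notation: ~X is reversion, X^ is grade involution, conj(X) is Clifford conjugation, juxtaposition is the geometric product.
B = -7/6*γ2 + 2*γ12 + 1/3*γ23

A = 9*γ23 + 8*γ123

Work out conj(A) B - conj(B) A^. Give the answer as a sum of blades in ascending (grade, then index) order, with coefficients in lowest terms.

first term: 3 - 8/3*γ1 - 53/2*γ3 + 82/3*γ13
second term: 3 - 8/3*γ1 - 11/2*γ3 - 26/3*γ13
Answer: -21*γ3 + 36*γ13


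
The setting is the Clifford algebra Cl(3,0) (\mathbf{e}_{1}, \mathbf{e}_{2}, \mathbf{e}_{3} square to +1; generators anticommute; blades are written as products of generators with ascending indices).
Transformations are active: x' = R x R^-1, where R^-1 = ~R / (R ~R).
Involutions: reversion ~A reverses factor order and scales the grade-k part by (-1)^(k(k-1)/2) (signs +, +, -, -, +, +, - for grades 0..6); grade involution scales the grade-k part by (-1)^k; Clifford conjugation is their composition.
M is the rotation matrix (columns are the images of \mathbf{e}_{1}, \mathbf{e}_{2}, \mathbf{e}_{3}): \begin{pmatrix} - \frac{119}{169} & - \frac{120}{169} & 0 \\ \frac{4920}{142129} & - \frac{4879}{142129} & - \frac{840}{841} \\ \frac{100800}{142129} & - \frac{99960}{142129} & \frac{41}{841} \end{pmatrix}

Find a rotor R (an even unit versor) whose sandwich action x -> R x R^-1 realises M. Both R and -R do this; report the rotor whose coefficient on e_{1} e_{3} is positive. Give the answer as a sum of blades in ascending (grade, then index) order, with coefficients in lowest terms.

Method: write R = a + b12*e_{1} e_{2} + b13*e_{1} e_{3} + b23*e_{2} e_{3} with a^2 + b12^2 + b13^2 + b23^2 = 1 (so R^-1 = ~R). Expanding the columns R e_j ~R gives tr M = 4a^2 - 1 and, from the antisymmetric part, M21 - M12 = -4a*b12, M13 - M31 = 4a*b13, M32 - M23 = -4a*b23.
Here tr M = -\frac{98029}{142129}, so a^2 = (1 + tr M)/4 = \frac{11025}{142129} and a = ±\frac{105}{377}. Taking a = \frac{105}{377}: M21 - M12 = \frac{105840}{142129}, M13 - M31 = -\frac{100800}{142129}, M32 - M23 = \frac{42000}{142129}, giving b12 = -\frac{252}{377}, b13 = -\frac{240}{377}, b23 = -\frac{100}{377}, i.e. R = \frac{105}{377} - \frac{252}{377} e_{1} e_{2} - \frac{240}{377} e_{1} e_{3} - \frac{100}{377} e_{2} e_{3}.
Its e_{1} e_{3} coefficient is negative, so report the other preimage -R.
Answer: -\frac{105}{377} + \frac{252}{377} e_{1} e_{2} + \frac{240}{377} e_{1} e_{3} + \frac{100}{377} e_{2} e_{3}. Sheet selection: the two-to-one cover makes ±R indistinguishable at the matrix level (trace -\frac{98029}{142129}), so uniqueness comes from the required sign on e_{1} e_{3}.


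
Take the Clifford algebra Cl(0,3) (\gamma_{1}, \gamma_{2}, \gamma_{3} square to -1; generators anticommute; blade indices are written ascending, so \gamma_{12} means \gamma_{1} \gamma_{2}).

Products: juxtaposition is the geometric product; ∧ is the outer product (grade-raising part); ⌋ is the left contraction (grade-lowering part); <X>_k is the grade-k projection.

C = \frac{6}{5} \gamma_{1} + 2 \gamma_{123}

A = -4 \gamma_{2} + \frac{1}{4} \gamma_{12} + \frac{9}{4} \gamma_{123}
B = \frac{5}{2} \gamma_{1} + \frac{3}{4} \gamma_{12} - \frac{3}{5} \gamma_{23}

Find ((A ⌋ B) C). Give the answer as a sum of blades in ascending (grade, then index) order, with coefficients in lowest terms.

step 1: -\frac{3}{16} - 3 \gamma_{1} - \frac{12}{5} \gamma_{3}
step 2: \frac{18}{5} - \frac{9}{40} \gamma_{1} + \frac{24}{5} \gamma_{12} + \frac{72}{25} \gamma_{13} + 6 \gamma_{23} - \frac{3}{8} \gamma_{123}
Answer: \frac{18}{5} - \frac{9}{40} \gamma_{1} + \frac{24}{5} \gamma_{12} + \frac{72}{25} \gamma_{13} + 6 \gamma_{23} - \frac{3}{8} \gamma_{123}


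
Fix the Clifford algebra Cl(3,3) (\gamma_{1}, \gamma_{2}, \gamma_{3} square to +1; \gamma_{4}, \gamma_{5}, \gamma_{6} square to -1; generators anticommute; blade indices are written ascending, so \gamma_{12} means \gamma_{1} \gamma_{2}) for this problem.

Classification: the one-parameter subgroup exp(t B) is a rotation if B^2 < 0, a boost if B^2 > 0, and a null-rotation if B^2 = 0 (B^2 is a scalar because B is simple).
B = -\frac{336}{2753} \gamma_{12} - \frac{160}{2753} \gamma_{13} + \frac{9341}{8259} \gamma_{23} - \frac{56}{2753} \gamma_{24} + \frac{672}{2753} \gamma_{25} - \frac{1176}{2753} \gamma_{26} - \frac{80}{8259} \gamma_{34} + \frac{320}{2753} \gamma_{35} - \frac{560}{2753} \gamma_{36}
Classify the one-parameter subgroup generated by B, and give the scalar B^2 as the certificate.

B^2 term by term: the squares give (-\frac{336}{2753})^2*(\gamma_{12})^2 + (-\frac{160}{2753})^2*(\gamma_{13})^2 + (\frac{9341}{8259})^2*(\gamma_{23})^2 + (-\frac{56}{2753})^2*(\gamma_{24})^2 + (\frac{672}{2753})^2*(\gamma_{25})^2 + (-\frac{1176}{2753})^2*(\gamma_{26})^2 + (-\frac{80}{8259})^2*(\gamma_{34})^2 + (\frac{320}{2753})^2*(\gamma_{35})^2 + (-\frac{560}{2753})^2*(\gamma_{36})^2 = \frac{112896}{7579009}*(-1) + \frac{25600}{7579009}*(-1) + \frac{87254281}{68211081}*(-1) + \frac{3136}{7579009}*(+1) + \frac{451584}{7579009}*(+1) + \frac{1382976}{7579009}*(+1) + \frac{6400}{68211081}*(+1) + \frac{102400}{7579009}*(+1) + \frac{313600}{7579009}*(+1) = -1 (each basis 2-blade squares to minus the product of its generators' squares); cross terms between blades sharing an index anticommute and cancel; the commuting (index-disjoint) pairs give grade-4 terms 2*c*c'*(blade product), which cancel blade by blade — \gamma_{1234}: \frac{17920}{7579009} - \frac{17920}{7579009} = 0; \gamma_{1235}: -\frac{215040}{7579009} + \frac{215040}{7579009} = 0; \gamma_{1236}: \frac{376320}{7579009} - \frac{376320}{7579009} = 0; \gamma_{2345}: \frac{35840}{7579009} - \frac{35840}{7579009} = 0; \gamma_{2346}: -\frac{62720}{7579009} + \frac{62720}{7579009} = 0; \gamma_{2356}: \frac{752640}{7579009} - \frac{752640}{7579009} = 0 — confirming B is simple. So B^2 = -1.
Answer: rotation, certificate B^2 = -1. No conjugation can change B^2 = -1; the sign gives the class.


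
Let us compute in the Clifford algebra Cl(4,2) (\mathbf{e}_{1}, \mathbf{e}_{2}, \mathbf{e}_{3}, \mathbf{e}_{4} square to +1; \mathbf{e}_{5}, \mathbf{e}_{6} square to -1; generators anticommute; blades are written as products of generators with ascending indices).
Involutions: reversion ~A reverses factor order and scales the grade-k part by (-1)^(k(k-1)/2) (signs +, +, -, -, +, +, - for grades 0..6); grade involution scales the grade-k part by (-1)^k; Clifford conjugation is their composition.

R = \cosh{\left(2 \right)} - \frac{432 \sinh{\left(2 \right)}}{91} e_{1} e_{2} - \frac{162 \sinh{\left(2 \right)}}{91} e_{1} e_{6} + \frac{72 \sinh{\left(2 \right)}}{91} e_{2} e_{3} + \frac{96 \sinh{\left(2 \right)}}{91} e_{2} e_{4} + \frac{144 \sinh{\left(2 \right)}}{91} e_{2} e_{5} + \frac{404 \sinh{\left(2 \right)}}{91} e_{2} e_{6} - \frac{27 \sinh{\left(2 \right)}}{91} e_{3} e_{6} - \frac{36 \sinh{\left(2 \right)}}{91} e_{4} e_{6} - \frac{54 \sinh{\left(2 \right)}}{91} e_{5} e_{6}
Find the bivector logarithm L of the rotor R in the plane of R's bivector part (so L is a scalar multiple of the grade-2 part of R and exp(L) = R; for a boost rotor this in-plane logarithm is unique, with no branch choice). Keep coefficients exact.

The scalar part of R is \cosh{\left(2 \right)}, which fixes the rapidity magnitude through cosh (cosh is even, so it cannot fix the sign — the bivector part carries that); dividing the bivector part by sinh of the rapidity gives the plane, and L = rapidity * plane, where the joint sign ambiguity of (rapidity, plane) cancels in the product.
Concretely: cosh(rapidity) = \cosh{\left(2 \right)} gives rapidity = ±2, and since rapidity/sinh(rapidity) is even the sign is immaterial: L = (rapidity/sinh(rapidity)) * <R>_2 = (\frac{2}{\sinh{\left(2 \right)}}) * <R>_2.
Answer: - \frac{864}{91} e_{1} e_{2} - \frac{324}{91} e_{1} e_{6} + \frac{144}{91} e_{2} e_{3} + \frac{192}{91} e_{2} e_{4} + \frac{288}{91} e_{2} e_{5} + \frac{808}{91} e_{2} e_{6} - \frac{54}{91} e_{3} e_{6} - \frac{72}{91} e_{4} e_{6} - \frac{108}{91} e_{5} e_{6}


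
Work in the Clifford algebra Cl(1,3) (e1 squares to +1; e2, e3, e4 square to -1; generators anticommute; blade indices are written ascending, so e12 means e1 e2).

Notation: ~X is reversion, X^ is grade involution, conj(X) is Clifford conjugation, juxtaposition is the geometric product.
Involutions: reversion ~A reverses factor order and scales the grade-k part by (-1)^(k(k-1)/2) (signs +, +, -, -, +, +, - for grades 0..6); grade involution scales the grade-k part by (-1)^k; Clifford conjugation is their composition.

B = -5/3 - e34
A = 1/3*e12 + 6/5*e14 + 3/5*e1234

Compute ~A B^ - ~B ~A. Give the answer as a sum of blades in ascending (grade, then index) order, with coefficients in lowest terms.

first term: 52/45*e12 + 6/5*e13 + 2*e14 - 2/3*e1234
second term: -2/45*e12 + 6/5*e13 + 2*e14 - 4/3*e1234
Answer: 6/5*e12 + 2/3*e1234


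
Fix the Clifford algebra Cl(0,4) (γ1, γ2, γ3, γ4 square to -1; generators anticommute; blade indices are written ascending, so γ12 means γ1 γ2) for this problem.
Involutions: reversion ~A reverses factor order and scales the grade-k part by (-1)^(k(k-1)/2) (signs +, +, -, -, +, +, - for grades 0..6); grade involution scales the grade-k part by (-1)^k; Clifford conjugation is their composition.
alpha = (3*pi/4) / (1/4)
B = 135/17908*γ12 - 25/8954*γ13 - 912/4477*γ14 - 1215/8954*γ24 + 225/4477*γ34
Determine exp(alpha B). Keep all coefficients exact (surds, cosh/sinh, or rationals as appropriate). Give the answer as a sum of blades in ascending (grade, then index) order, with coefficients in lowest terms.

B^2 term by term: the squares give (135/17908)^2*(γ12)^2 + (-25/8954)^2*(γ13)^2 + (-912/4477)^2*(γ14)^2 + (-1215/8954)^2*(γ24)^2 + (225/4477)^2*(γ34)^2 = 18225/320696464*(-1) + 625/80174116*(-1) + 831744/20043529*(-1) + 1476225/80174116*(-1) + 50625/20043529*(-1) = -1/16 (each basis 2-blade squares to minus the product of its generators' squares); cross terms between blades sharing an index anticommute and cancel; the commuting (index-disjoint) pairs give grade-4 terms 2*c*c'*(blade product), which cancel blade by blade — γ1234: 30375/40087058 - 30375/40087058 = 0 — confirming B is simple. So B^2 = -1/16.
B^2 = -1/16 — since the square is negative, the closed form is circular: l = 1/4, alpha*l = 3*pi/4, so exp(alpha B) = cos(3*pi/4) + (sin(3*pi/4)/(1/4))*B = -sqrt(2)/2 + (2*sqrt(2))*B.
Answer: -sqrt(2)/2 + 135*sqrt(2)/8954*γ12 - 25*sqrt(2)/4477*γ13 - 1824*sqrt(2)/4477*γ14 - 1215*sqrt(2)/4477*γ24 + 450*sqrt(2)/4477*γ34


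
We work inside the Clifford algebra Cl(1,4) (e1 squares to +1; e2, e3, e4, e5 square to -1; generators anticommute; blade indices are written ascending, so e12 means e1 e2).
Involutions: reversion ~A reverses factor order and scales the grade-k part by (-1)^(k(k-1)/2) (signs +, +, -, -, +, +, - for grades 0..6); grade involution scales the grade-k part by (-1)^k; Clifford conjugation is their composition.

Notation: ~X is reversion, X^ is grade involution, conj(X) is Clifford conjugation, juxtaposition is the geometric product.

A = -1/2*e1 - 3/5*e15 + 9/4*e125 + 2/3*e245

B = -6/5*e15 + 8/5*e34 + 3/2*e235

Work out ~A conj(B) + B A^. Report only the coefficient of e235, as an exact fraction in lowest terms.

first term: 18/25 + 27/10*e2 - 3/5*e5 - 27/8*e13 - e34 - 9/10*e123 - 4/5*e124 + 4/5*e134 + 16/15*e235 - 3/4*e1235 - 24/25*e1345 + 18/5*e12345
second term: 18/25 - 27/10*e2 + 3/5*e5 + 27/8*e13 + e34 - 9/10*e123 - 4/5*e124 + 4/5*e134 + 16/15*e235 - 3/4*e1235 - 24/25*e1345 - 18/5*e12345
Answer: 32/15


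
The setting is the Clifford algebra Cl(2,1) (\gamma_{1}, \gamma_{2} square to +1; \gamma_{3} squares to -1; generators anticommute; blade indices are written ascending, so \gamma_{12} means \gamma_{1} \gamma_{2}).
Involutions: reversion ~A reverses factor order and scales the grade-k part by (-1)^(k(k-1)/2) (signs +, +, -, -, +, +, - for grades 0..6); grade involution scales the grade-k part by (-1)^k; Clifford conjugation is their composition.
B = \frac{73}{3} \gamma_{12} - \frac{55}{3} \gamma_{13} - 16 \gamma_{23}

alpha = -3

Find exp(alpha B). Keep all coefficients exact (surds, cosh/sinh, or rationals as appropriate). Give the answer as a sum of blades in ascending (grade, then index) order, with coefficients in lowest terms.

B^2 term by term: the squares give (\frac{73}{3})^2*(\gamma_{12})^2 + (-\frac{55}{3})^2*(\gamma_{13})^2 + (-16)^2*(\gamma_{23})^2 = \frac{5329}{9}*(-1) + \frac{3025}{9}*(+1) + 256*(+1) = 0 (each basis 2-blade squares to minus the product of its generators' squares); cross terms between blades sharing an index anticommute and cancel. So B^2 = 0.
B^2 = 0, so the series truncates immediately: exp(alpha B) = 1 + alpha B (parabolic case).
Answer: 1 - 73 \gamma_{12} + 55 \gamma_{13} + 48 \gamma_{23}


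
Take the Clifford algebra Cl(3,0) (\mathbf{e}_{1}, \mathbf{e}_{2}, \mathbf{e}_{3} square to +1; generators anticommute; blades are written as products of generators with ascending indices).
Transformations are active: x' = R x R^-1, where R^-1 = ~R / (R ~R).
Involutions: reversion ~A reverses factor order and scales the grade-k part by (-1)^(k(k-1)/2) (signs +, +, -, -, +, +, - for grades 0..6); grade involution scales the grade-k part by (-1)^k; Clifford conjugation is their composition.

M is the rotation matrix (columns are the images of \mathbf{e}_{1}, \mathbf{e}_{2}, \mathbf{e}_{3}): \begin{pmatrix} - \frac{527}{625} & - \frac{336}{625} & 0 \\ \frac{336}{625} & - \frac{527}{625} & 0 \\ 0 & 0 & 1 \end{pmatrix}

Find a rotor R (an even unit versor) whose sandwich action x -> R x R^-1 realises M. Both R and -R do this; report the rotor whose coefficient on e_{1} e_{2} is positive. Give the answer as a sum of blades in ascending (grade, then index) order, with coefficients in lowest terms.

Method: write R = a + b12*e_{1} e_{2} + b13*e_{1} e_{3} + b23*e_{2} e_{3} with a^2 + b12^2 + b13^2 + b23^2 = 1 (so R^-1 = ~R). Expanding the columns R e_j ~R gives tr M = 4a^2 - 1 and, from the antisymmetric part, M21 - M12 = -4a*b12, M13 - M31 = 4a*b13, M32 - M23 = -4a*b23.
Here tr M = -\frac{429}{625}, so a^2 = (1 + tr M)/4 = \frac{49}{625} and a = ±\frac{7}{25}. Taking a = \frac{7}{25}: M21 - M12 = \frac{672}{625}, M13 - M31 = 0, M32 - M23 = 0, giving b12 = -\frac{24}{25}, b13 = 0, b23 = 0, i.e. R = \frac{7}{25} - \frac{24}{25} e_{1} e_{2}.
Its e_{1} e_{2} coefficient is negative, so report the other preimage -R.
Answer: -\frac{7}{25} + \frac{24}{25} e_{1} e_{2}. Sheet selection: the two-to-one cover makes ±R indistinguishable at the matrix level (trace -\frac{429}{625}), so uniqueness comes from the required sign on e_{1} e_{2}.


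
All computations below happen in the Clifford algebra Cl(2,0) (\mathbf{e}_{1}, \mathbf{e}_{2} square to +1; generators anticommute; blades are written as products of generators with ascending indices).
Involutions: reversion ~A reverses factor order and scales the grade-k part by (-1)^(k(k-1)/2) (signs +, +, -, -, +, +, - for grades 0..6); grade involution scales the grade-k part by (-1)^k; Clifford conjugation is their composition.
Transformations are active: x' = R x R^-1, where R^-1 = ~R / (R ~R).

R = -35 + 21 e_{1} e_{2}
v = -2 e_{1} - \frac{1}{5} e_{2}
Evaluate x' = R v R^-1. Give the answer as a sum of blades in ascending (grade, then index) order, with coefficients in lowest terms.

~R = -35 - 21 e_{1} e_{2}, and R ~R = 1666, so R^-1 = ~R / (1666).
R v = \frac{329}{5} e_{1} + 49 e_{2}
Answer: -\frac{13}{17} e_{1} - \frac{158}{85} e_{2}


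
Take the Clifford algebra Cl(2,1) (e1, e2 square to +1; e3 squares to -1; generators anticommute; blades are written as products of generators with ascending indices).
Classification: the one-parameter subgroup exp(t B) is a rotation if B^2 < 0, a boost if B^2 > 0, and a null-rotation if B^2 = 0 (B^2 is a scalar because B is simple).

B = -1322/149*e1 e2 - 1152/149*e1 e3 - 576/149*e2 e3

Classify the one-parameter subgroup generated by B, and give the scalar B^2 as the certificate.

B^2 term by term: the squares give (-1322/149)^2*(e1 e2)^2 + (-1152/149)^2*(e1 e3)^2 + (-576/149)^2*(e2 e3)^2 = 1747684/22201*(-1) + 1327104/22201*(+1) + 331776/22201*(+1) = -4 (each basis 2-blade squares to minus the product of its generators' squares); cross terms between blades sharing an index anticommute and cancel. So B^2 = -4.
Answer: rotation, certificate B^2 = -4. Check the certificate: B^2 = -4, and that sign is decisive whatever form B takes.


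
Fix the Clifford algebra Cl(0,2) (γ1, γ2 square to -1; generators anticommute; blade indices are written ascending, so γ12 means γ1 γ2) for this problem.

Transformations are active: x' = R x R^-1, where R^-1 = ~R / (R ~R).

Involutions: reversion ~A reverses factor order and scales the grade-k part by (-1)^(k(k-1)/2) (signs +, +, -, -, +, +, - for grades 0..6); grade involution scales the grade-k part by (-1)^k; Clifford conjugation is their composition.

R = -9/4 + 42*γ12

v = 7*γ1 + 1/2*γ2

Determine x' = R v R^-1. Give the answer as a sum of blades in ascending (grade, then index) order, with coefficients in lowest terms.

~R = -9/4 - 42*γ12, and R ~R = 28305/16, so R^-1 = ~R / (28305/16).
R v = -147/4*γ1 + 2343/8*γ2
Answer: -21721/3145*γ1 - 7831/6290*γ2


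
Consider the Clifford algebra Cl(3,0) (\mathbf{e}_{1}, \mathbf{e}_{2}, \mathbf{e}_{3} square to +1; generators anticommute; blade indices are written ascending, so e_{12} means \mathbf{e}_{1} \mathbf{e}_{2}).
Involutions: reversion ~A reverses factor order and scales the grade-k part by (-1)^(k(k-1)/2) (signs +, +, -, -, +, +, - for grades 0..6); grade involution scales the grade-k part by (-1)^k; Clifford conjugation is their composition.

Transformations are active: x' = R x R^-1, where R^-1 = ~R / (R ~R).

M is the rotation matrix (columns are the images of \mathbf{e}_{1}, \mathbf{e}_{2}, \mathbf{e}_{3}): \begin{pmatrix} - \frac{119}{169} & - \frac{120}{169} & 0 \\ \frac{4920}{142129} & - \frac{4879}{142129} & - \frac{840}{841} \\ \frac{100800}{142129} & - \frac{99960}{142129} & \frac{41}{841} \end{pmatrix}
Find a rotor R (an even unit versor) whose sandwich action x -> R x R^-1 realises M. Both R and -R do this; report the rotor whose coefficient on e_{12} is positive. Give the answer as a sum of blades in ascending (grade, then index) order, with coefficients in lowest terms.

Method: write R = a + b12*e_{12} + b13*e_{13} + b23*e_{23} with a^2 + b12^2 + b13^2 + b23^2 = 1 (so R^-1 = ~R). Expanding the columns R e_j ~R gives tr M = 4a^2 - 1 and, from the antisymmetric part, M21 - M12 = -4a*b12, M13 - M31 = 4a*b13, M32 - M23 = -4a*b23.
Here tr M = -\frac{98029}{142129}, so a^2 = (1 + tr M)/4 = \frac{11025}{142129} and a = ±\frac{105}{377}. Taking a = \frac{105}{377}: M21 - M12 = \frac{105840}{142129}, M13 - M31 = -\frac{100800}{142129}, M32 - M23 = \frac{42000}{142129}, giving b12 = -\frac{252}{377}, b13 = -\frac{240}{377}, b23 = -\frac{100}{377}, i.e. R = \frac{105}{377} - \frac{252}{377} e_{12} - \frac{240}{377} e_{13} - \frac{100}{377} e_{23}.
Its e_{12} coefficient is negative, so report the other preimage -R.
Answer: -\frac{105}{377} + \frac{252}{377} e_{12} + \frac{240}{377} e_{13} + \frac{100}{377} e_{23}. Recall the cover is two-to-one: with M of trace -\frac{98029}{142129}, both preimages act alike, and the stated e_{12} sign chooses the sheet.


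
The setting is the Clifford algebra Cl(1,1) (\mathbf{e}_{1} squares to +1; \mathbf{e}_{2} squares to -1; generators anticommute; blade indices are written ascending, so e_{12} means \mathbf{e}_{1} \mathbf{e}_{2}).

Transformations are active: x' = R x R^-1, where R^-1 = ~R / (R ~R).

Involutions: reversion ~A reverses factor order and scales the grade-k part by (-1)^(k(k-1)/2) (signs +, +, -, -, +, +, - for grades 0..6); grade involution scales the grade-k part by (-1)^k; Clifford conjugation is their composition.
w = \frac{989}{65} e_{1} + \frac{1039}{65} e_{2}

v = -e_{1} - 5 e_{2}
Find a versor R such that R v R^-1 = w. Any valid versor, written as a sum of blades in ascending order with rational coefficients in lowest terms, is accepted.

Equal squares first: v^2 = w^2 = -24. Then v + w = \frac{924}{65} e_{1} + \frac{714}{65} e_{2} is a versor taking v to w, provided it is invertible.
Answer: \frac{924}{65} e_{1} + \frac{714}{65} e_{2}


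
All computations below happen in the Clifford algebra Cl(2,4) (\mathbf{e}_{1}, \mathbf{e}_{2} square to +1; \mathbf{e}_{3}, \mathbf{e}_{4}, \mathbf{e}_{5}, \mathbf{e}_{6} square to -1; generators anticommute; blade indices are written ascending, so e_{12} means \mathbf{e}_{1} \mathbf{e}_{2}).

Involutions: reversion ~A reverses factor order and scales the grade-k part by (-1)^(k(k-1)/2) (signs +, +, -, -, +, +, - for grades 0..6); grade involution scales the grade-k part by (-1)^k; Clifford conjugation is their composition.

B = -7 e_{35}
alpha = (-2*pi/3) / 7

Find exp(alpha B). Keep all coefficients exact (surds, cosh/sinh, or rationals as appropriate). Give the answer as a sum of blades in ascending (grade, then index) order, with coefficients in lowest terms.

B^2 = (-7)^2*(e_{35})^2 = 49*(-1) = -49 (a basis 2-blade squares to minus the product of its generators' squares).
B^2 = -49 — a negative square means the series sums to a rotation: l = 7, alpha*l = - \frac{2 \pi}{3}, so exp(alpha B) = cos(- \frac{2 \pi}{3}) + (sin(- \frac{2 \pi}{3})/7)*B = - \frac{1}{2} + (- \frac{\sqrt{3}}{14})*B.
Answer: - \frac{1}{2} + \frac{\sqrt{3}}{2} e_{35}


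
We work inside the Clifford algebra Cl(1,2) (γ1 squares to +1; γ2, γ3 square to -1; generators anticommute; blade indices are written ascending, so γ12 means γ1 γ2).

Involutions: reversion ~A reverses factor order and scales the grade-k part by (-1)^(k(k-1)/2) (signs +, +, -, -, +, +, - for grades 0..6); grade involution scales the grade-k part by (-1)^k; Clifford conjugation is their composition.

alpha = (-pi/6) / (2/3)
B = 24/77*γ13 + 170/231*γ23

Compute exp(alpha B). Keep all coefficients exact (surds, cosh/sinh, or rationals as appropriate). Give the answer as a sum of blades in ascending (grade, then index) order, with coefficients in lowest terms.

B^2 term by term: the squares give (24/77)^2*(γ13)^2 + (170/231)^2*(γ23)^2 = 576/5929*(+1) + 28900/53361*(-1) = -4/9 (each basis 2-blade squares to minus the product of its generators' squares); cross terms between blades sharing an index anticommute and cancel. So B^2 = -4/9.
B^2 = -4/9 — the negative square puts this in the circular regime; l = 2/3, alpha*l = -pi/6, so exp(alpha B) = cos(-pi/6) + (sin(-pi/6)/(2/3))*B = sqrt(3)/2 + (-3/4)*B.
Answer: sqrt(3)/2 - 18/77*γ13 - 85/154*γ23


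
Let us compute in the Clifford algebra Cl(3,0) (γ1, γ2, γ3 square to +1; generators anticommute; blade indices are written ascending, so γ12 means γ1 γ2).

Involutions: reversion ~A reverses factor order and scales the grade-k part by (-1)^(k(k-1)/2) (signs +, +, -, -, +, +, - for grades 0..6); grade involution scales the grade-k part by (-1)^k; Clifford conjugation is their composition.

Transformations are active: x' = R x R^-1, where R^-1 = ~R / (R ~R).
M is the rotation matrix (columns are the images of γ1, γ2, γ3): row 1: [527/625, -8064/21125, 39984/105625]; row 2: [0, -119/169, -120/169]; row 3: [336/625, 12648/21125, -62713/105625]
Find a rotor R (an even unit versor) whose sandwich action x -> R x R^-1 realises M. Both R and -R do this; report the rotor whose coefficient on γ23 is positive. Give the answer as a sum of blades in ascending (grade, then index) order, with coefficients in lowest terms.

Method: write R = a + b12*γ12 + b13*γ13 + b23*γ23 with a^2 + b12^2 + b13^2 + b23^2 = 1 (so R^-1 = ~R). Expanding the columns R e_j ~R gives tr M = 4a^2 - 1 and, from the antisymmetric part, M21 - M12 = -4a*b12, M13 - M31 = 4a*b13, M32 - M23 = -4a*b23.
Here tr M = -1921/4225, so a^2 = (1 + tr M)/4 = 576/4225 and a = ±24/65. Taking a = 24/65: M21 - M12 = 8064/21125, M13 - M31 = -672/4225, M32 - M23 = 27648/21125, giving b12 = -84/325, b13 = -7/65, b23 = -288/325, i.e. R = 24/65 - 84/325*γ12 - 7/65*γ13 - 288/325*γ23.
Its γ23 coefficient is negative, so report the other preimage -R.
Answer: -24/65 + 84/325*γ12 + 7/65*γ13 + 288/325*γ23. Note: both R and -R realise this M (trace -1921/4225); the covering map identifies them, and the γ23-coefficient sign is the tie-breaker.


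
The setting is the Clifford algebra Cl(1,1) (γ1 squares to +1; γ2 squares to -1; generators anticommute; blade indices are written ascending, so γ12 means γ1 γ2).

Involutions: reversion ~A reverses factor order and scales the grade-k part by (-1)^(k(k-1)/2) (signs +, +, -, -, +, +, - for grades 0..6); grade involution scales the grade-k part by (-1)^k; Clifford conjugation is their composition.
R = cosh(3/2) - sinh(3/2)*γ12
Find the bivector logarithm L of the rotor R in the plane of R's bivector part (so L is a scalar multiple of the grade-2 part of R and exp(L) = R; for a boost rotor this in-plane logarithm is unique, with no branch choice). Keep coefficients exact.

The scalar part of R is cosh(3/2), which determines |rapidity| via cosh; the sign lives in the bivector part, and pairing them (bivector part over sinh of the rapidity = the plane) gives the unique in-plane L = rapidity * plane.
Concretely: cosh(rapidity) = cosh(3/2) gives rapidity = ±3/2, and since rapidity/sinh(rapidity) is even the sign is immaterial: L = (rapidity/sinh(rapidity)) * <R>_2 = (3/(2*sinh(3/2))) * <R>_2.
Answer: -3/2*γ12


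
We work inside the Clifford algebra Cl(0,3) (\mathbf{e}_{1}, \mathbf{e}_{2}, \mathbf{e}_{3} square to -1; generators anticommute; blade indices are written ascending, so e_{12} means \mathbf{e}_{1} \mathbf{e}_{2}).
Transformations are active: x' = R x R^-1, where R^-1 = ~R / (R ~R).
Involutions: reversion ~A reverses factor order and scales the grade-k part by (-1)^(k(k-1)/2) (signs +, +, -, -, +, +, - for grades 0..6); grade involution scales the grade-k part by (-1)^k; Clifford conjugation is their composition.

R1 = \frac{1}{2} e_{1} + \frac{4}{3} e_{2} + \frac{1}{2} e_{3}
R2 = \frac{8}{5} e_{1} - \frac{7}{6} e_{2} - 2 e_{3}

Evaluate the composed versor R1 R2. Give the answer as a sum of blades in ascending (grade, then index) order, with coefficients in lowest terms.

Distribute over the terms of R1 (each basis-blade product reordered to ascending indices, repeated generators contracted through their squares):
(\frac{1}{2} e_{1}) R2 = -\frac{4}{5} - \frac{7}{12} e_{12} - e_{13}
(\frac{4}{3} e_{2}) R2 = \frac{14}{9} - \frac{32}{15} e_{12} - \frac{8}{3} e_{23}
(\frac{1}{2} e_{3}) R2 = 1 - \frac{4}{5} e_{13} + \frac{7}{12} e_{23}
Summing the partial products and collecting blades:
Answer: \frac{79}{45} - \frac{163}{60} e_{12} - \frac{9}{5} e_{13} - \frac{25}{12} e_{23}


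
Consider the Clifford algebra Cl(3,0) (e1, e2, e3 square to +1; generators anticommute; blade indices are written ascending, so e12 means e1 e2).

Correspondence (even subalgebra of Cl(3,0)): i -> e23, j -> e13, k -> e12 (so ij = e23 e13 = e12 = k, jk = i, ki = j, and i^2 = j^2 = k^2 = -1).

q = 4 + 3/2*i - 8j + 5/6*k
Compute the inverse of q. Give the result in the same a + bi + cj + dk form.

In blades: q = 4 + 5/6*e12 - 8*e13 + 3/2*e23.
With qbar = 4 - 5/6*e12 + 8*e13 - 3/2*e23 (scalar fixed, mapped units negated), q qbar = 1493/18 (the sum of squared coefficients), so q^-1 = qbar / (1493/18) = 72/1493 - 15/1493*e12 + 144/1493*e13 - 27/1493*e23; translating back:
Answer: 72/1493 - 27/1493*i + 144/1493*j - 15/1493*k


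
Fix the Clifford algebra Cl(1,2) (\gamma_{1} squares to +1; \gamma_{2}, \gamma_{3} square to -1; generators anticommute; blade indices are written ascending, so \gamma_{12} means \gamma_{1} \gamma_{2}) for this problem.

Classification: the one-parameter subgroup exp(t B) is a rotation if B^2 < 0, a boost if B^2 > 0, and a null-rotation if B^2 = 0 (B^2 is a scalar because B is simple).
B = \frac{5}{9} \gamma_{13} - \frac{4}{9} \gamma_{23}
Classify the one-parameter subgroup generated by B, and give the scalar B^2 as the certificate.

B^2 term by term: the squares give (\frac{5}{9})^2*(\gamma_{13})^2 + (-\frac{4}{9})^2*(\gamma_{23})^2 = \frac{25}{81}*(+1) + \frac{16}{81}*(-1) = \frac{1}{9} (each basis 2-blade squares to minus the product of its generators' squares); cross terms between blades sharing an index anticommute and cancel. So B^2 = \frac{1}{9}.
Answer: boost, certificate B^2 = \frac{1}{9}. The class reads off the invariant scalar \frac{1}{9} directly.


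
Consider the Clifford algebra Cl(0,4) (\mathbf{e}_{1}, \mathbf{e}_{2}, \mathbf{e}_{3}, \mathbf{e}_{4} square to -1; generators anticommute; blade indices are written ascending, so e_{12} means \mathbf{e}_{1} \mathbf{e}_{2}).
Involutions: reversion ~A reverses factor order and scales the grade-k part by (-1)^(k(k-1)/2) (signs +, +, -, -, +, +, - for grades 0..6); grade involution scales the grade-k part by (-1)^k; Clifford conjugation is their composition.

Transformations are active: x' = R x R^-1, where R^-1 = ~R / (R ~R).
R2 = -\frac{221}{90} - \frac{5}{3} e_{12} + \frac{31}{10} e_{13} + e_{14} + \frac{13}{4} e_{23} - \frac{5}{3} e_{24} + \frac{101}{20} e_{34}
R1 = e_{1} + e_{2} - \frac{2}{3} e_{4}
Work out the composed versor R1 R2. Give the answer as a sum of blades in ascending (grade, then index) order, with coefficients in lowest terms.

Distribute over the terms of R1 (each basis-blade product reordered to ascending indices, repeated generators contracted through their squares):
(e_{1}) R2 = -\frac{221}{90} e_{1} + \frac{5}{3} e_{2} - \frac{31}{10} e_{3} - e_{4} + \frac{13}{4} e_{123} - \frac{5}{3} e_{124} + \frac{101}{20} e_{134}
(e_{2}) R2 = -\frac{5}{3} e_{1} - \frac{221}{90} e_{2} - \frac{13}{4} e_{3} + \frac{5}{3} e_{4} - \frac{31}{10} e_{123} - e_{124} + \frac{101}{20} e_{234}
(-\frac{2}{3} e_{4}) R2 = -\frac{2}{3} e_{1} + \frac{10}{9} e_{2} - \frac{101}{30} e_{3} + \frac{221}{135} e_{4} + \frac{10}{9} e_{124} - \frac{31}{15} e_{134} - \frac{13}{6} e_{234}
Summing the partial products and collecting blades:
Answer: -\frac{431}{90} e_{1} + \frac{29}{90} e_{2} - \frac{583}{60} e_{3} + \frac{311}{135} e_{4} + \frac{3}{20} e_{123} - \frac{14}{9} e_{124} + \frac{179}{60} e_{134} + \frac{173}{60} e_{234}


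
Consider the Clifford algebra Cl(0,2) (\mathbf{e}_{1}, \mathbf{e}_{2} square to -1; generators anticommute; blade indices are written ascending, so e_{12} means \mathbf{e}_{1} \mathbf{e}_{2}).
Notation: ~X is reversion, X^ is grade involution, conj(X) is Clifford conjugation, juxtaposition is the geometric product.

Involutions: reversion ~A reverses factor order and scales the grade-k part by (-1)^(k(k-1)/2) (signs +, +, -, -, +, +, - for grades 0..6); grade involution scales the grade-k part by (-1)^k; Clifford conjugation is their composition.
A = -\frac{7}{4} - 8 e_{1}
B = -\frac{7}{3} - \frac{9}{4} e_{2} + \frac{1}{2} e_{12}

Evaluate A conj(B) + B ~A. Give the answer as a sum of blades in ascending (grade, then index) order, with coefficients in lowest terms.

first term: \frac{49}{12} + \frac{56}{3} e_{1} - \frac{127}{16} e_{2} - \frac{137}{8} e_{12}
second term: \frac{49}{12} + \frac{56}{3} e_{1} - \frac{1}{16} e_{2} - \frac{151}{8} e_{12}
Answer: \frac{49}{6} + \frac{112}{3} e_{1} - 8 e_{2} - 36 e_{12}


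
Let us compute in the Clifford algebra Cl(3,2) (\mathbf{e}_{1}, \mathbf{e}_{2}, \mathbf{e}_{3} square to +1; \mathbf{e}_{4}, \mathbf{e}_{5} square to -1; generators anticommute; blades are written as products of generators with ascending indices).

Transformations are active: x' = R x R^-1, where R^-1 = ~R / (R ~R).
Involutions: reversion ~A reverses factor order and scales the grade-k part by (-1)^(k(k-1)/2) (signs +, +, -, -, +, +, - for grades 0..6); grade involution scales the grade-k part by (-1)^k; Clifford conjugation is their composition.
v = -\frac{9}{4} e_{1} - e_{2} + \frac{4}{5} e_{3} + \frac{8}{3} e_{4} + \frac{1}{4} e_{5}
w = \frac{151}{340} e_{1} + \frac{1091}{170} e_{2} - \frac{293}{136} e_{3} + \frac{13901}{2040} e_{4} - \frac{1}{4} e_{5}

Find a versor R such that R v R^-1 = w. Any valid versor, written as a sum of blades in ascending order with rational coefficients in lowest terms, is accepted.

A norm check does it: q(v) = q(w) = -\frac{106}{225}, hence R = v + w = -\frac{307}{170} e_{1} + \frac{921}{170} e_{2} - \frac{921}{680} e_{3} + \frac{6447}{680} e_{4} realises the map — parallel part kept, (v - w)/2 negated, v carried to w.
Answer: -\frac{307}{170} e_{1} + \frac{921}{170} e_{2} - \frac{921}{680} e_{3} + \frac{6447}{680} e_{4}


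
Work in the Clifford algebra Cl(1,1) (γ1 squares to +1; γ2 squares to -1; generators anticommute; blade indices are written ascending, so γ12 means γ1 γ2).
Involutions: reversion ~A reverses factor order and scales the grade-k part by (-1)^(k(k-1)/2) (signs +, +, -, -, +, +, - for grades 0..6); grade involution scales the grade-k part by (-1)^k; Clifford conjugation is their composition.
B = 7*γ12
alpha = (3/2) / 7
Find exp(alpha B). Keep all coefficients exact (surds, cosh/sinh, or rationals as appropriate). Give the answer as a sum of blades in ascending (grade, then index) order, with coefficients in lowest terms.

B^2 = (7)^2*(γ12)^2 = 49*(+1) = 49 (a basis 2-blade squares to minus the product of its generators' squares).
B^2 = 49 — the positive square puts this in the hyperbolic regime; l = 7, alpha*l = 3/2, so exp(alpha B) = cosh(3/2) + (sinh(3/2)/7)*B = cosh(3/2) + (sinh(3/2)/7)*B.
Answer: cosh(3/2) + sinh(3/2)*γ12


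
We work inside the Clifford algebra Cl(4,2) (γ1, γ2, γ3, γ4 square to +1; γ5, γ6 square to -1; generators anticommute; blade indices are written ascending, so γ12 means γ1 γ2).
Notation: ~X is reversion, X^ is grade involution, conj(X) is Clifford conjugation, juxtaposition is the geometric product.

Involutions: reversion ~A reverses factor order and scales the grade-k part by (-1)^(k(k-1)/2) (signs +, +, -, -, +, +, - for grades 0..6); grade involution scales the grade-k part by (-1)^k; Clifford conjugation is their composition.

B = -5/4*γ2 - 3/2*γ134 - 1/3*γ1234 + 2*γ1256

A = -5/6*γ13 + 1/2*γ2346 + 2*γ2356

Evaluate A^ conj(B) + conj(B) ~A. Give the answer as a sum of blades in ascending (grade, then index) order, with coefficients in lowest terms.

first term: -5/4*γ4 + 4*γ13 - 1/6*γ16 + 5/18*γ24 + 25/24*γ123 + 3/4*γ126 - 5/8*γ346 - 5/2*γ356 - γ1345 + 2/3*γ1456 - 5/3*γ2356 - 3*γ12456
second term: 5/4*γ4 - 4*γ13 + 1/6*γ16 - 5/18*γ24 - 25/24*γ123 + 3/4*γ126 + 5/8*γ346 + 5/2*γ356 - γ1345 + 2/3*γ1456 - 5/3*γ2356 + 3*γ12456
Answer: 3/2*γ126 - 2*γ1345 + 4/3*γ1456 - 10/3*γ2356


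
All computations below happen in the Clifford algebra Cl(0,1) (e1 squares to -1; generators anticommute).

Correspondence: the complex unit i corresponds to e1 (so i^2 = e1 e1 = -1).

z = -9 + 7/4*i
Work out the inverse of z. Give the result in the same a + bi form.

In blades: z = -9 + 7/4*e1.
With qbar = -9 - 7/4*e1 (scalar fixed, mapped units negated), z qbar = 1345/16 (the sum of squared coefficients), so z^-1 = qbar / (1345/16) = -144/1345 - 28/1345*e1; translating back:
Answer: -144/1345 - 28/1345*i


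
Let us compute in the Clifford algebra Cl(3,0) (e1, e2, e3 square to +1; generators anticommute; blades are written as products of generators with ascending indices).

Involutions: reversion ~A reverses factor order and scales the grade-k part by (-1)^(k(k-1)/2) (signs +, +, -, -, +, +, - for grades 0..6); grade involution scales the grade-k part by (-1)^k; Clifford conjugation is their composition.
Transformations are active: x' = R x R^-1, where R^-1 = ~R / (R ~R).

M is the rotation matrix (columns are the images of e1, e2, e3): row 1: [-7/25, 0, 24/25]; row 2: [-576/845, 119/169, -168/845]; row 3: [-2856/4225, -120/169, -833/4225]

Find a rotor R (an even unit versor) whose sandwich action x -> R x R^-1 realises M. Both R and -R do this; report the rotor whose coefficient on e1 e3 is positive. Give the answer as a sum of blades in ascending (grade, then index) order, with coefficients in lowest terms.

Method: write R = a + b12*e1 e2 + b13*e1 e3 + b23*e2 e3 with a^2 + b12^2 + b13^2 + b23^2 = 1 (so R^-1 = ~R). Expanding the columns R e_j ~R gives tr M = 4a^2 - 1 and, from the antisymmetric part, M21 - M12 = -4a*b12, M13 - M31 = 4a*b13, M32 - M23 = -4a*b23.
Here tr M = 959/4225, so a^2 = (1 + tr M)/4 = 1296/4225 and a = ±36/65. Taking a = 36/65: M21 - M12 = -576/845, M13 - M31 = 6912/4225, M32 - M23 = -432/845, giving b12 = 4/13, b13 = 48/65, b23 = 3/13, i.e. R = 36/65 + 4/13*e1 e2 + 48/65*e1 e3 + 3/13*e2 e3.
Its e1 e3 coefficient is already positive.
Answer: 36/65 + 4/13*e1 e2 + 48/65*e1 e3 + 3/13*e2 e3. Key observation: the double cover Spin(3) -> SO(3) sends R and -R to the same matrix (trace 959/4225 here), so the stated sign of the e1 e3 coefficient is what selects one sheet.


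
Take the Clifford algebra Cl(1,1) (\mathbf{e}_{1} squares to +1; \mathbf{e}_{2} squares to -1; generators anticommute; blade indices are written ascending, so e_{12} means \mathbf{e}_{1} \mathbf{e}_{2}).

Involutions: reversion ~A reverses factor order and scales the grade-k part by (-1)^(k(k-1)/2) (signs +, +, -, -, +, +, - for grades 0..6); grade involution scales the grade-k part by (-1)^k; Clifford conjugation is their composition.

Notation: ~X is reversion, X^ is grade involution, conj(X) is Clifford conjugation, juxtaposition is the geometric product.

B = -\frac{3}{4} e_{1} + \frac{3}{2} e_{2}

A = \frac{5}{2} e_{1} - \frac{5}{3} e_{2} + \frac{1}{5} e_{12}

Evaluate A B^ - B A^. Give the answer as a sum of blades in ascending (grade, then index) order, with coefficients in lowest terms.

first term: -\frac{5}{8} + \frac{3}{10} e_{1} - \frac{3}{20} e_{2} - \frac{5}{2} e_{12}
second term: -\frac{5}{8} + \frac{3}{10} e_{1} - \frac{3}{20} e_{2} + \frac{5}{2} e_{12}
Answer: -5 e_{12}


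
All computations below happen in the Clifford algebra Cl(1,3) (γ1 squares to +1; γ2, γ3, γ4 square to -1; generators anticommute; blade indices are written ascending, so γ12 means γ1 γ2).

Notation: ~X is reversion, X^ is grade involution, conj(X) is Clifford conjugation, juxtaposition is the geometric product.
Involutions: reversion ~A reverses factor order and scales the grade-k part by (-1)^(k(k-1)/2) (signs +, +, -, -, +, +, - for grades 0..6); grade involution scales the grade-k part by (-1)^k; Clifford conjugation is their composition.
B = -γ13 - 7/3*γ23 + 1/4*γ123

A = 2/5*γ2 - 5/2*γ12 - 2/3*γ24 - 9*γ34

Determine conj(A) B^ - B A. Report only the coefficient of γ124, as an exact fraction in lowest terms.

first term: -187/120*γ3 + 89/15*γ13 - 9*γ14 + 5/2*γ23 - 21*γ24 + 14/9*γ34 - 2/5*γ123 - 9/4*γ124 + 1/6*γ134 + 2/3*γ1234
second term: -187/120*γ3 + 89/15*γ13 - 9*γ14 + 5/2*γ23 - 21*γ24 + 14/9*γ34 + 2/5*γ123 + 9/4*γ124 - 1/6*γ134 - 2/3*γ1234
Answer: -9/2


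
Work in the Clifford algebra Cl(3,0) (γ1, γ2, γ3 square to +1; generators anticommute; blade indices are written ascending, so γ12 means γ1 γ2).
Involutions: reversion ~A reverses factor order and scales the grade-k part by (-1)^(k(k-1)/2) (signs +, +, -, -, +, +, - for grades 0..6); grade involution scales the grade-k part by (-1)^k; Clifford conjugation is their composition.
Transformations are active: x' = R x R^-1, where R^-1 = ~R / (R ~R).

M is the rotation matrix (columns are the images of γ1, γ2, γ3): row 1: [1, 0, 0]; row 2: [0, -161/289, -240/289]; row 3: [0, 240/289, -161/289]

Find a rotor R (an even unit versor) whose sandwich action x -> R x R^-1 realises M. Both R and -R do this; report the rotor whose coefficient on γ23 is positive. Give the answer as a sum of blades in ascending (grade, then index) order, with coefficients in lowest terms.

Method: write R = a + b12*γ12 + b13*γ13 + b23*γ23 with a^2 + b12^2 + b13^2 + b23^2 = 1 (so R^-1 = ~R). Expanding the columns R e_j ~R gives tr M = 4a^2 - 1 and, from the antisymmetric part, M21 - M12 = -4a*b12, M13 - M31 = 4a*b13, M32 - M23 = -4a*b23.
Here tr M = -33/289, so a^2 = (1 + tr M)/4 = 64/289 and a = ±8/17. Taking a = 8/17: M21 - M12 = 0, M13 - M31 = 0, M32 - M23 = 480/289, giving b12 = 0, b13 = 0, b23 = -15/17, i.e. R = 8/17 - 15/17*γ23.
Its γ23 coefficient is negative, so report the other preimage -R.
Answer: -8/17 + 15/17*γ23. Note: both R and -R realise this M (trace -33/289); the covering map identifies them, and the γ23-coefficient sign is the tie-breaker.
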